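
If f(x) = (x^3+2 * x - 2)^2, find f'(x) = 6*x^5 + 16*x^3 - 12*x^2 + 8*x - 8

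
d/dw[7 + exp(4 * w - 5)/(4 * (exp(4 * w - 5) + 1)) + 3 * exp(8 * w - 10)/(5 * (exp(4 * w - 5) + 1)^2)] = (5*exp(4*w - 5) + 29*exp(8*w - 10))/(5*exp(-15)*exp(12*w) + 15*exp(-10)*exp(8*w) + 15*exp(-5)*exp(4*w) + 5)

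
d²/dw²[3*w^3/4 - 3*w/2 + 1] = 9*w/2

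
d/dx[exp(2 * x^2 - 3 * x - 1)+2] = (4*x - 3)*exp(2*x^2 - 3*x - 1)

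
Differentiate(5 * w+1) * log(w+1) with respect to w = (5*w*log(w + 1) + 5*w + 5*log(w + 1) + 1)/(w + 1)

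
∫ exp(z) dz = exp(z) + C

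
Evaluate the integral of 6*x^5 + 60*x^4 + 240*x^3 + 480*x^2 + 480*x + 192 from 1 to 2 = 3367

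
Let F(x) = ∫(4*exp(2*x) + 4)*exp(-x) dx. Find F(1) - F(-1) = -8*exp(-1) + 8*E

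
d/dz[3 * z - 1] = 3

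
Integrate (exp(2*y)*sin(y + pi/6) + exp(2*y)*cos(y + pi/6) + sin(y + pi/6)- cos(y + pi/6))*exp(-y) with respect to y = 2*sin(y + pi/6)*sinh(y) + C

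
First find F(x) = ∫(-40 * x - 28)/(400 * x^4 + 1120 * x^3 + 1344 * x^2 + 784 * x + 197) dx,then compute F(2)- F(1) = -acot(62) + acot(150)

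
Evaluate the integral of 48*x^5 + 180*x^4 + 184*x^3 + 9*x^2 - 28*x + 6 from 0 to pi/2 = 3*pi/2 + pi^2/2 + (-1 + 3*pi/2 + pi^2/2)^2 + (-1 + 3*pi/2 + pi^2/2)^3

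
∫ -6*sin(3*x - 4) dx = 2*cos(3*x - 4) + C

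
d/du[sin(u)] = cos(u)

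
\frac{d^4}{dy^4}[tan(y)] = 24*tan(y)^5 + 40*tan(y)^3 + 16*tan(y)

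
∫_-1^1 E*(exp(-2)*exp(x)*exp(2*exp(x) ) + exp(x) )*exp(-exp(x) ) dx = -exp(-1 + exp(-1)) - exp(1 - E) + exp(1 - exp(-1)) + exp(-1 + E)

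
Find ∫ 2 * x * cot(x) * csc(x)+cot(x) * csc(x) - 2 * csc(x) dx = (-2*x - 1)*csc(x) + C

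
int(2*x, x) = x^2 + C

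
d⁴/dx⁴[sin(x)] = sin(x)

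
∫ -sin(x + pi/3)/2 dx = cos(x + pi/3)/2 + C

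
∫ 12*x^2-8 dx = 4*x^3 - 8*x + C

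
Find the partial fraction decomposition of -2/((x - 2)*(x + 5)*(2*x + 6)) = -1/(14*(x + 5)) + 1/(10*(x + 3)) - 1/(35*(x - 2))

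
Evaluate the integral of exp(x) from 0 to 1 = -1 + E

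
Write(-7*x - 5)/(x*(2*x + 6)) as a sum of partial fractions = -8/(3*(x + 3)) - 5/(6*x)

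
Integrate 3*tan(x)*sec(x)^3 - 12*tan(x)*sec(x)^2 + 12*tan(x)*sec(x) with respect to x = (sec(x) - 2)^3 + C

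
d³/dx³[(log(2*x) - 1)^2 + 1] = (4*log(x) - 10 + 4*log(2))/x^3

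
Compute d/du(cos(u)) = -sin(u)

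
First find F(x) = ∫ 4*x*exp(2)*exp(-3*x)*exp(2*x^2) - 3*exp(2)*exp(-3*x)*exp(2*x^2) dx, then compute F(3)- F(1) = -E + exp(11)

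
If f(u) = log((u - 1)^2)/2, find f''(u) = -1/(u^2 - 2*u + 1)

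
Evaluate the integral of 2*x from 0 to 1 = 1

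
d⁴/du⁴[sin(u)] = sin(u)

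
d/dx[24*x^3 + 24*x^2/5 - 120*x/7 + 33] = 72*x^2 + 48*x/5 - 120/7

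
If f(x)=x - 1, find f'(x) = 1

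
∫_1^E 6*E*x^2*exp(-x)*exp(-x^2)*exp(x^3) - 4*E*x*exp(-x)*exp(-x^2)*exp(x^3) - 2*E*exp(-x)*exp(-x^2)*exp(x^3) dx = -2 + 2*exp(-exp(2) - E + 1 + exp(3))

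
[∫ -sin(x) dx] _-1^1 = 0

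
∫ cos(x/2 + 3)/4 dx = sin(x/2 + 3)/2 + C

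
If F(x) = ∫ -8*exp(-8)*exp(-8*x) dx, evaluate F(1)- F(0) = -exp(-8) + exp(-16)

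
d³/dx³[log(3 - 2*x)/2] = 8/(8*x^3 - 36*x^2 + 54*x - 27)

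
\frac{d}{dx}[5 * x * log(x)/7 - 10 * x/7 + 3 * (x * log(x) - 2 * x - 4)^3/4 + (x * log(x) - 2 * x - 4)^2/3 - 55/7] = 9*x^2*log(x)^3/4 - 45*x^2*log(x)^2/4 + 18*x^2*log(x) - 9*x^2 - 52*x*log(x)^2/3 + 52*x*log(x) - 104*x/3 + 715*log(x)/21 - 715/21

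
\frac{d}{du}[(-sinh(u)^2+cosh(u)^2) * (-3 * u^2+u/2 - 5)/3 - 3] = 1/6 - 2*u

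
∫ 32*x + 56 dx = 16*x^2 + 56*x + C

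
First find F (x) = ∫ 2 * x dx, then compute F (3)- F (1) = 8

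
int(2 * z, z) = z^2 + C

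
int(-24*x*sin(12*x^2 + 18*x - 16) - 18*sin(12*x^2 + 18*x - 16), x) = cos(12*x^2 + 18*x - 16) + C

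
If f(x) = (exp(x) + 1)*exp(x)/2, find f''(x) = 2*exp(2*x) + exp(x)/2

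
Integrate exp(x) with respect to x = exp(x) + C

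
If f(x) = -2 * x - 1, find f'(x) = -2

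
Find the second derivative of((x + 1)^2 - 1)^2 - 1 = 12*x^2 + 24*x + 8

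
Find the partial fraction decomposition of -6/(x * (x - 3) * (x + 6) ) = -1/(9*(x + 6)) - 2/(9*(x - 3)) + 1/(3*x)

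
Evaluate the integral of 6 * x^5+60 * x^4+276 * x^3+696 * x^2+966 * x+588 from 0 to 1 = 1385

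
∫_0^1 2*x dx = 1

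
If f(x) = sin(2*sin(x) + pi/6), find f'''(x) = 12*sin(x)*sin(2*sin(x) + pi/6)*cos(x) - 8*cos(x)^3*cos(2*sin(x) + pi/6) - 2*cos(x)*cos(2*sin(x) + pi/6)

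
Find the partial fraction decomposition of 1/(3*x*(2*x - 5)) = 2/(15*(2*x - 5)) - 1/(15*x)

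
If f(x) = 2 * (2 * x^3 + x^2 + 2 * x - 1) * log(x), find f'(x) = (12*x^3*log(x) + 4*x^3 + 4*x^2*log(x) + 2*x^2 + 4*x*log(x) + 4*x - 2)/x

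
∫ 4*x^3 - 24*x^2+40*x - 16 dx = x^4 - 8*x^3 + 20*x^2 - 16*x + C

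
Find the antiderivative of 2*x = x^2 + C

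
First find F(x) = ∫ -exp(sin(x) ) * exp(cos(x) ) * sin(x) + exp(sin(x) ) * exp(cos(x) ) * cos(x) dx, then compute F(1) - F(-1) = -exp(-sin(1) + cos(1)) + exp(cos(1) + sin(1))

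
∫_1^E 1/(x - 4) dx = -log(9) + log(12 - 3*E)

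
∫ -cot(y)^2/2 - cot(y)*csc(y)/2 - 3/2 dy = -y + cot(y)/2 + csc(y)/2 + C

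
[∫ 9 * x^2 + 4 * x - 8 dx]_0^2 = 16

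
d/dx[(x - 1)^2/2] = x - 1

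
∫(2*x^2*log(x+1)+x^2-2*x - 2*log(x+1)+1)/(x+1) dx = (x - 1)^2*log(x + 1) + C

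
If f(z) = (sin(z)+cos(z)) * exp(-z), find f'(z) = -2*exp(-z)*sin(z)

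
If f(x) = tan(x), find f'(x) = cos(x)^(-2)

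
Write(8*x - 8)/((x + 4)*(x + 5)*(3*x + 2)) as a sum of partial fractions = -12/(13*(3*x + 2)) - 48/(13*(x + 5)) + 4/(x + 4)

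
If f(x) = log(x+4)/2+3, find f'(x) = 1/(2*x + 8)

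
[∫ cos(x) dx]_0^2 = sin(2)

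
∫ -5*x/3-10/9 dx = -5*x^2/6 - 10*x/9 + C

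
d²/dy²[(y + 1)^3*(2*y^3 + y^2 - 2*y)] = 60*y^4 + 140*y^3 + 84*y^2 - 6*y - 10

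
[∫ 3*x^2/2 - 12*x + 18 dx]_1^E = (-4 + E/2)*(-2 + E)^2 + 7/2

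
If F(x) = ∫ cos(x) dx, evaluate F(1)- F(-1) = 2*sin(1)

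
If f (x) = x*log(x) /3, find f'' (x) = 1/(3*x)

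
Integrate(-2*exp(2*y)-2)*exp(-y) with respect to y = -4*sinh(y) + C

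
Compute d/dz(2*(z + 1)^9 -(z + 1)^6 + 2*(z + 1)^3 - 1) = 18*z^8 + 144*z^7 + 504*z^6 + 1002*z^5 + 1230*z^4 + 948*z^3 + 450*z^2 + 126*z + 18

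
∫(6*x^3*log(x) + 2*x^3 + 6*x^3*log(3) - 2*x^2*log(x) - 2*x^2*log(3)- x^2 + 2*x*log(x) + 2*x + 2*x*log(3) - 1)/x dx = (2*x^3 - x^2 + 2*x - 1)*log(3*x) + C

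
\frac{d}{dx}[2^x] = 2^x*log(2)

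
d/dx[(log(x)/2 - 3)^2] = (log(x) - 6)/(2*x)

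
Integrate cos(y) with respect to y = sin(y) + C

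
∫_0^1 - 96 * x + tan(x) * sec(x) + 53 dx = sec(1) + 4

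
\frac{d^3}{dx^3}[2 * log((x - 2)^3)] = 12/(x^3 - 6*x^2 + 12*x - 8)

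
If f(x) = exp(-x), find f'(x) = -exp(-x)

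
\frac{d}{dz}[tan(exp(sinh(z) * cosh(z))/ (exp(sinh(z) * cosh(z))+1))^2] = 2*exp(sinh(2*z)/2)*sin(exp(sinh(z)*cosh(z))/(exp(sinh(z)*cosh(z)) + 1))*cosh(2*z)/((exp(sinh(2*z)/2) + 1)^2*cos(exp(sinh(z)*cosh(z))/(exp(sinh(z)*cosh(z)) + 1))^3)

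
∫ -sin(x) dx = cos(x) + C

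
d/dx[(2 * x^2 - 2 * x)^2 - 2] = 16*x^3 - 24*x^2 + 8*x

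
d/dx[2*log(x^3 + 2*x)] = (6*x^2 + 4)/(x^3 + 2*x)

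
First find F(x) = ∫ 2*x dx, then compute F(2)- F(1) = 3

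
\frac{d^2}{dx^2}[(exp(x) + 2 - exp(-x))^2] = (4*exp(4*x) + 4*exp(3*x) - 4*exp(x) + 4)*exp(-2*x)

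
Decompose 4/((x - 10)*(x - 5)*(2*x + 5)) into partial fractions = 16/(375*(2*x + 5)) - 4/(75*(x - 5)) + 4/(125*(x - 10))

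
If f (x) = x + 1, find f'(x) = 1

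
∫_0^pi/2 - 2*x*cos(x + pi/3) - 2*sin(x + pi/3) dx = -pi/2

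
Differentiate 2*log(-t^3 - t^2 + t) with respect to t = (6*t^2 + 4*t - 2)/(t^3 + t^2 - t)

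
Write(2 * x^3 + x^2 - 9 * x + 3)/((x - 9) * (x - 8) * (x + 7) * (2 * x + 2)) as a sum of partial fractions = 571/(2880*(x + 7)) + 11/(1080*(x + 1)) - 1019/(270*(x - 8)) + 1461/(320*(x - 9))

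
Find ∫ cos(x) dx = sin(x) + C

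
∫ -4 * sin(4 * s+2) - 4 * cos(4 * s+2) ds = -sin(4*s + 2) + cos(4*s + 2) + C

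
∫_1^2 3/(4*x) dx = -3*log(3)/4 + 3*log(6)/4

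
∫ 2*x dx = x^2 + C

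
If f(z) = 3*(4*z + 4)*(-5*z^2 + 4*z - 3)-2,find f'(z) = -180*z^2 - 24*z + 12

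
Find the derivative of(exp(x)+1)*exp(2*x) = 3*exp(3*x) + 2*exp(2*x)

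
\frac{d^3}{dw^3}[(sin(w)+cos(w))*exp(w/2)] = -(9*sin(w) + 13*cos(w))*exp(w/2)/8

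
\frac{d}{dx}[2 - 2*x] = -2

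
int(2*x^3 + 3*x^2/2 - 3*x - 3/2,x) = x^4/2 + x^3/2 - 3*x^2/2 - 3*x/2 + C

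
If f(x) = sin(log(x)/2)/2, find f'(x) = cos(log(x)/2)/(4*x)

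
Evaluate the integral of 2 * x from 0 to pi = pi^2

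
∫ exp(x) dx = exp(x) + C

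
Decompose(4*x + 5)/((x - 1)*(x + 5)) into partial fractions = 5/(2*(x + 5)) + 3/(2*(x - 1))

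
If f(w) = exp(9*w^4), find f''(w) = 1296*w^6*exp(9*w^4) + 108*w^2*exp(9*w^4)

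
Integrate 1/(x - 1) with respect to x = log(x - 1) + C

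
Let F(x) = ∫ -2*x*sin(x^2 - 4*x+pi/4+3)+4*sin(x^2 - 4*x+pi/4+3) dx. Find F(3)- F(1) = 0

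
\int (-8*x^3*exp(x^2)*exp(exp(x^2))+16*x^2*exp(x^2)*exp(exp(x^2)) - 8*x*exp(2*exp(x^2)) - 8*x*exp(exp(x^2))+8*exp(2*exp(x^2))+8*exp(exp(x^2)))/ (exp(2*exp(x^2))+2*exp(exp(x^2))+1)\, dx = 4*x*(2 - x)*exp(exp(x^2))/(exp(exp(x^2)) + 1) + C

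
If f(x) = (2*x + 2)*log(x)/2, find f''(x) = (x - 1)/x^2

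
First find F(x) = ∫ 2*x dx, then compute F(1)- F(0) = 1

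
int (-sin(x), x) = cos(x) + C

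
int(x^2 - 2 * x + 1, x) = x^3/3 - x^2 + x + C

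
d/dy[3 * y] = 3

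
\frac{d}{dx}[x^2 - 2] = 2*x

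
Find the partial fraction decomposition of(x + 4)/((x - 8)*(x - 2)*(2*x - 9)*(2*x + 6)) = -34/(525*(2*x - 9)) - 1/(1650*(x + 3)) + 1/(50*(x - 2)) + 1/(77*(x - 8))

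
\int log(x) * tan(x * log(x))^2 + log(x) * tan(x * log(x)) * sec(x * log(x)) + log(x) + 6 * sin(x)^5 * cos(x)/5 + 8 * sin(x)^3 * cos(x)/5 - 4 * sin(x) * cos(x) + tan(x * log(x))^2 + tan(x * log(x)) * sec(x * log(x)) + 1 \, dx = sin(x)^6/5 + 2*sin(x)^4/5 - 2*sin(x)^2 + tan(x*log(x)) + sec(x*log(x)) + C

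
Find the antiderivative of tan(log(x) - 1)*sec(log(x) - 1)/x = sec(log(x) - 1) + C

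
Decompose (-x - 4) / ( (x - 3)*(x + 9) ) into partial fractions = -5/(12*(x + 9)) - 7/(12*(x - 3))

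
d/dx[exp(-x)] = -exp(-x)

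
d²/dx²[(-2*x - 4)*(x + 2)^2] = -12*x - 24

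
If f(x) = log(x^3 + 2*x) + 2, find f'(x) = (3*x^2 + 2)/(x^3 + 2*x)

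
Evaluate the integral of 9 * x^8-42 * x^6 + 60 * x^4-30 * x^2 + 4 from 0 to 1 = 1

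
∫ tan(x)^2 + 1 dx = tan(x) + C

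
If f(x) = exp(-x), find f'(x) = -exp(-x)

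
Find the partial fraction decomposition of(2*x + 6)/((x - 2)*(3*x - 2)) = -11/(2*(3*x - 2)) + 5/(2*(x - 2))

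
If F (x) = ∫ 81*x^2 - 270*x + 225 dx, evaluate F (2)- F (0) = 126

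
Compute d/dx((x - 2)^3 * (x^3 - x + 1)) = 6*x^5 - 30*x^4 + 44*x^3 - 3*x^2 - 36*x + 20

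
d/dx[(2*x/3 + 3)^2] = 8*x/9 + 4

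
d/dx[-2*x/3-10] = -2/3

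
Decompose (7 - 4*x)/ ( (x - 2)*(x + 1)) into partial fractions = -11/(3*(x + 1)) - 1/(3*(x - 2))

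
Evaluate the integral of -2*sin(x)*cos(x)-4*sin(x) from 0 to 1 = -9 + (cos(1) + 2)^2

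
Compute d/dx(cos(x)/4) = -sin(x)/4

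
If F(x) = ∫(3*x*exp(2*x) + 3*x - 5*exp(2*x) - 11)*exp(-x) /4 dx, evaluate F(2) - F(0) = -exp(2)/2 + exp(-2)/2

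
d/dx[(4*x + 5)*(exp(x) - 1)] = 4*x*exp(x) + 9*exp(x) - 4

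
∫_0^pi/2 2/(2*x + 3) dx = -log(2) + log(2 + 2*pi/3)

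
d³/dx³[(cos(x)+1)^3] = 3*(-9*sin(x)^2 + 8*cos(x) + 8)*sin(x)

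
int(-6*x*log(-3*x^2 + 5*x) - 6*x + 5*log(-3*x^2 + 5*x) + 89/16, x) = x*(-16*(3*x - 5)*log(x*(5 - 3*x)) + 9)/16 + C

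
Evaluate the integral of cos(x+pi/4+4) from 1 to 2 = -sin(pi/4 + 5) + sin(pi/4 + 6)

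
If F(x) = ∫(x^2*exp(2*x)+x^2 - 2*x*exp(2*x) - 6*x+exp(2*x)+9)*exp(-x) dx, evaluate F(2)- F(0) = -exp(-2) + exp(2)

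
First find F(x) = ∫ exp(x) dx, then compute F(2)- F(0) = -1 + exp(2)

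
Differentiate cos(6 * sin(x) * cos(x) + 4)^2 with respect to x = -3*sin(2*(-x + 3*sin(2*x) + 4)) - 3*sin(2*(x + 3*sin(2*x) + 4))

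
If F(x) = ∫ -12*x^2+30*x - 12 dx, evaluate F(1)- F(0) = -1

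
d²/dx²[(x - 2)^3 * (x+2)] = 12*x^2 - 24*x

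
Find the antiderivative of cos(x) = sin(x) + C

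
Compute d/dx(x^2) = 2*x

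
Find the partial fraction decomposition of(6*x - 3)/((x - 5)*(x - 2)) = -3/(x - 2) + 9/(x - 5)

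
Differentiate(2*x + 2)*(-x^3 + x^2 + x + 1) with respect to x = -8*x^3 + 8*x + 4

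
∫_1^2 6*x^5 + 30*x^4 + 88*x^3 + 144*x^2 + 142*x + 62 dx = 1190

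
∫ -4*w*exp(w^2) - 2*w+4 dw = -w^2 + 4*w - 2*exp(w^2) + C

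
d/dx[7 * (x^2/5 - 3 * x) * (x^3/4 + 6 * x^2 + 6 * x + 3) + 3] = 7*x^4/4 + 63*x^3/5 - 1764*x^2/5 - 1218*x/5 - 63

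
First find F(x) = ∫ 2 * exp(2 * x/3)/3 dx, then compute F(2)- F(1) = -exp(2/3) + exp(4/3)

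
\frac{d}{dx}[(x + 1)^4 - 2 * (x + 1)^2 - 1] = 4*x^3 + 12*x^2 + 8*x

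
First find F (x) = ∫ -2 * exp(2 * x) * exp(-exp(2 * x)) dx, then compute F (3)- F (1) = -exp(-exp(2)) + exp(-exp(6))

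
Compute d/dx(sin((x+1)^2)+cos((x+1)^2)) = -2*x*sin(x^2 + 2*x + 1) + 2*x*cos(x^2 + 2*x + 1) - 2*sin(x^2 + 2*x + 1) + 2*cos(x^2 + 2*x + 1)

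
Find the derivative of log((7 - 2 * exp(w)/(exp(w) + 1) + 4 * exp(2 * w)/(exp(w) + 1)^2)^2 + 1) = (54*exp(4*w) + 54*exp(3*w) + 18*exp(2*w) - 14*exp(w))/(41*exp(5*w) + 151*exp(4*w) + 248*exp(3*w) + 224*exp(2*w) + 111*exp(w) + 25)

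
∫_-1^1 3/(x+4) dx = -3*log(3) + 3*log(5)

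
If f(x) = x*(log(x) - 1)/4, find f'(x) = log(x)/4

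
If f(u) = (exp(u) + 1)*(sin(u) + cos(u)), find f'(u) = 2*exp(u)*cos(u) - sin(u) + cos(u)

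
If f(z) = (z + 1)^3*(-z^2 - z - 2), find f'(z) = -5*z^4 - 16*z^3 - 24*z^2 - 20*z - 7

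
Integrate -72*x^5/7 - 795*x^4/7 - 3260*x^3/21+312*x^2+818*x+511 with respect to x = -12*x^6/7 - 159*x^5/7 - 815*x^4/21 + 104*x^3 + 409*x^2 + 511*x + C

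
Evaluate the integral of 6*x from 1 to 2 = 9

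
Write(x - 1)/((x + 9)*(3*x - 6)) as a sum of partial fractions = 10/(33*(x + 9)) + 1/(33*(x - 2))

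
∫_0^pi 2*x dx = pi^2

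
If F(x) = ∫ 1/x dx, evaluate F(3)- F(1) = -log(4) + log(12)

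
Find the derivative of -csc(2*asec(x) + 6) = 2*cot(2*asec(x) + 6)*csc(2*asec(x) + 6)/(x^2*sqrt(1 - 1/x^2))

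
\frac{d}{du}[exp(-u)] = -exp(-u)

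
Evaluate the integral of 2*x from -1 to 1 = 0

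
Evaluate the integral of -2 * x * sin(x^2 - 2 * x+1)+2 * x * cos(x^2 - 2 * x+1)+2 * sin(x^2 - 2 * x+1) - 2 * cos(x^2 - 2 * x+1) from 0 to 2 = 0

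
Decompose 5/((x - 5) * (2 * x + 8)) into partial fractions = -5/(18*(x + 4)) + 5/(18*(x - 5))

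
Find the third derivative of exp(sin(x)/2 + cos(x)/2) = -(sqrt(2)*sin(3*x + pi/4) + 12*cos(2*x) + 5*sqrt(2)*cos(x + pi/4))*exp(sin(x)/2)*exp(cos(x)/2)/16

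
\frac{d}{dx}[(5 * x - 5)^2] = 50*x - 50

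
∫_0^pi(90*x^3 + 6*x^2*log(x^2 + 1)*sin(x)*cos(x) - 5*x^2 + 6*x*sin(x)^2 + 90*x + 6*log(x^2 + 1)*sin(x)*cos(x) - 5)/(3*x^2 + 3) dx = -5*pi/3 + 15*pi^2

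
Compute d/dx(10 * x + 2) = 10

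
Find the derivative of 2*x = 2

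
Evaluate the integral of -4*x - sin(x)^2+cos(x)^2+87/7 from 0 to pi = -2*pi^2 + 87*pi/7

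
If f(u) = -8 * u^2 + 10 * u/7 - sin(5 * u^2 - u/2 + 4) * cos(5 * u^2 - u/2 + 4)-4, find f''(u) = 200*u^2*sin(10*u^2 - u + 8) - 20*u*sin(10*u^2 - u + 8) + sin(10*u^2 - u + 8)/2 - 10*cos(10*u^2 - u + 8) - 16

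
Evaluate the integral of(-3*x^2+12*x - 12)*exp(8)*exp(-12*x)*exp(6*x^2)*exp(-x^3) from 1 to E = -E + exp(-(-2 + E)^3)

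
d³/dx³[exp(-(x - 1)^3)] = (-27*x^6 + 162*x^5 - 405*x^4 + 594*x^3 - 567*x^2 + 324*x - 87)*exp(-x^3 + 3*x^2 - 3*x + 1)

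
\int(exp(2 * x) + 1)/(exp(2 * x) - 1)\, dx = log(2*sinh(x)) + C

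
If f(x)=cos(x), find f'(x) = -sin(x)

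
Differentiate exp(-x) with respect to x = -exp(-x)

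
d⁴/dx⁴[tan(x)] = 24*tan(x)^5 + 40*tan(x)^3 + 16*tan(x)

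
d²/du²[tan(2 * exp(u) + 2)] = 8*exp(2*u)*tan(2*exp(u) + 2)^3 + 8*exp(2*u)*tan(2*exp(u) + 2) + 2*exp(u)*tan(2*exp(u) + 2)^2 + 2*exp(u)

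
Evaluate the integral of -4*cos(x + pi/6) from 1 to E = -4*sin(pi/6 + E) + 4*sin(pi/6 + 1)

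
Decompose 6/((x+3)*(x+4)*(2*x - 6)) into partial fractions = 3/(7*(x + 4)) - 1/(2*(x + 3)) + 1/(14*(x - 3))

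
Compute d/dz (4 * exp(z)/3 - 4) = 4*exp(z)/3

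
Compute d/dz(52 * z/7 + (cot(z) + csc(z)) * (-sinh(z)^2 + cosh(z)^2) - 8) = 52/7 - cos(z)/sin(z)^2 - 1/sin(z)^2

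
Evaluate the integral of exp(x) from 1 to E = -E + exp(E)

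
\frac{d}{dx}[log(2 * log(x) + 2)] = 1/(x*log(x) + x)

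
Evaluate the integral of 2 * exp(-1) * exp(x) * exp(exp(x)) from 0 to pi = -2 + 2*exp(-1 + exp(pi))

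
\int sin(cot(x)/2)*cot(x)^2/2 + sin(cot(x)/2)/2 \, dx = cos(cot(x)/2) + C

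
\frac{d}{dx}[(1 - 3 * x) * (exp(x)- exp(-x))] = (-3*x*exp(2*x) - 3*x - 2*exp(2*x) + 4)*exp(-x)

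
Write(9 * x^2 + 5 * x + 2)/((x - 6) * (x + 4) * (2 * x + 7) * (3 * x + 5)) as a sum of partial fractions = -72/(253*(3*x + 5)) + 758/(209*(2*x + 7)) - 9/(5*(x + 4)) + 178/(2185*(x - 6))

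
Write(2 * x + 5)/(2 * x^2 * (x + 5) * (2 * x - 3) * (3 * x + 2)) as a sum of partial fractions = -297/(1352*(3*x + 2)) + 64/(1521*(2*x - 3)) - 1/(1690*(x + 5)) + 19/(360*x) - 1/(12*x^2)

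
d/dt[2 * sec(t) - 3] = 2*tan(t)*sec(t)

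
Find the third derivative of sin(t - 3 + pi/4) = -cos(t - 3 + pi/4)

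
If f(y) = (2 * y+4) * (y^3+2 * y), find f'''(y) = 48*y + 24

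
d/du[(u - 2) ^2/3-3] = 2*u/3 - 4/3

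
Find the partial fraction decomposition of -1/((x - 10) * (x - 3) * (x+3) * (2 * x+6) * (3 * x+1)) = -81/(39680*(3*x + 1)) + 193/(389376*(x + 3)) + 1/(1248*(x + 3)^2) + 1/(5040*(x - 3)) - 1/(73346*(x - 10))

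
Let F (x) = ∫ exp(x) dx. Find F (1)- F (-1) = E - exp(-1)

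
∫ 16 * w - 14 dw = 8*w^2 - 14*w + C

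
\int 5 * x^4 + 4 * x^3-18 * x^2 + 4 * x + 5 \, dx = x^5 + x^4 - 6*x^3 + 2*x^2 + 5*x + C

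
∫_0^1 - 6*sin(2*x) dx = -3 + 3*cos(2)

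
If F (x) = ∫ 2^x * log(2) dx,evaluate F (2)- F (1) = 2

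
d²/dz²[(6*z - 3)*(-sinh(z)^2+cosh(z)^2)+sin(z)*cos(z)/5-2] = -2*sin(2*z)/5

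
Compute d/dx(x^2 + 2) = 2*x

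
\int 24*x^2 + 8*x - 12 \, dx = 8*x^3 + 4*x^2 - 12*x + C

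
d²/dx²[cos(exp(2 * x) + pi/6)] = -4*(exp(2*x)*cos(exp(2*x) + pi/6) + sin(exp(2*x) + pi/6))*exp(2*x)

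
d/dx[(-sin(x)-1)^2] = 2*(sin(x) + 1)*cos(x)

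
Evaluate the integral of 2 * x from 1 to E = -1 + exp(2)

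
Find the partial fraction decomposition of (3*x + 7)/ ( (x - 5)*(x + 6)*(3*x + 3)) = -1/(15*(x + 6)) - 2/(45*(x + 1)) + 1/(9*(x - 5))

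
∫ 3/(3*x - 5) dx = log(5 - 3*x) + C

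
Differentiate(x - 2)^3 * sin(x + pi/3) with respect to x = (x - 2)^2*(x*cos(x + pi/3) + 3*sin(x + pi/3) - 2*cos(x + pi/3))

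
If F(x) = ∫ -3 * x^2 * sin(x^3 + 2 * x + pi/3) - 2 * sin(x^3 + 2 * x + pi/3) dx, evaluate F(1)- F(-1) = -sqrt(3)*sin(3)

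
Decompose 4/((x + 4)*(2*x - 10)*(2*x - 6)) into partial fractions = 1/(63*(x + 4)) - 1/(14*(x - 3)) + 1/(18*(x - 5))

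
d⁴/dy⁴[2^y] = 2^y*log(2)^4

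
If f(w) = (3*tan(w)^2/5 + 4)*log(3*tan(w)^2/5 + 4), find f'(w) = 6*(log(17/5 + 3/(5*cos(w)^2)) + 1)*sin(w)/(5*cos(w)^3)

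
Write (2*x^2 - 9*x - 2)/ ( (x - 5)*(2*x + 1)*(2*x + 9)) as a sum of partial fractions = 79/(76*(2*x + 9)) - 3/(44*(2*x + 1)) + 3/(209*(x - 5))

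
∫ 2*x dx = x^2 + C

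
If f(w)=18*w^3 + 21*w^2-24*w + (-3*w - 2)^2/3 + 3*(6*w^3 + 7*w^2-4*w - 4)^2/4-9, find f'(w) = 162*w^5 + 315*w^4 + 3*w^3 - 180*w^2 - 12*w + 4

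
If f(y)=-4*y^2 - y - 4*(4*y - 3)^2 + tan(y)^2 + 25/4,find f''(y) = 6*tan(y)^4 + 8*tan(y)^2 - 134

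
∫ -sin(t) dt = cos(t) + C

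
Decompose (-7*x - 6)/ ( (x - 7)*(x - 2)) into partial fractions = 4/(x - 2) - 11/(x - 7)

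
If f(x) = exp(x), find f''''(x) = exp(x)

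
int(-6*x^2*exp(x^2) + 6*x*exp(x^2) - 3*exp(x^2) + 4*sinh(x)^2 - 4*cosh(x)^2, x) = -4*x - 3*(x - 1)*exp(x^2) + C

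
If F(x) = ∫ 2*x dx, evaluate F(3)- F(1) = 8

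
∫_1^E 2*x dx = -1 + exp(2)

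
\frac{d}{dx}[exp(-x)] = -exp(-x)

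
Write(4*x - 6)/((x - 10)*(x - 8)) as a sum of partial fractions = -13/(x - 8) + 17/(x - 10)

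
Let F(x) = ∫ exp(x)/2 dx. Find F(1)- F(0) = -1/2 + E/2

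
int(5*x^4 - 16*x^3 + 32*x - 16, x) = x^5 - 4*x^4 + 16*x^2 - 16*x + C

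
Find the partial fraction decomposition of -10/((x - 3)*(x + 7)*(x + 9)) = -5/(12*(x + 9)) + 1/(2*(x + 7)) - 1/(12*(x - 3))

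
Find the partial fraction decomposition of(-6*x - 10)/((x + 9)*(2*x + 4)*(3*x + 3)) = 11/(84*(x + 9)) - 1/(21*(x + 2)) - 1/(12*(x + 1))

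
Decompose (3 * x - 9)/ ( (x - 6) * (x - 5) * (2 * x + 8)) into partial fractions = -7/(60*(x + 4)) - 1/(3*(x - 5)) + 9/(20*(x - 6))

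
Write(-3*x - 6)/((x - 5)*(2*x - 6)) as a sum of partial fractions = 15/(4*(x - 3)) - 21/(4*(x - 5))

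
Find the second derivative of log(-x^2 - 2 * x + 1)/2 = (-x^2 - 2*x - 3)/(x^4 + 4*x^3 + 2*x^2 - 4*x + 1)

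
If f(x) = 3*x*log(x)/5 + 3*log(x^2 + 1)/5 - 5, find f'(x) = (3*x^2*log(x) + 3*x^2 + 6*x + 3*log(x) + 3)/(5*x^2 + 5)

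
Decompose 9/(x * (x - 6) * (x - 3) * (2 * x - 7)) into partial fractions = -72/(35*(2*x - 7)) + 1/(x - 3) + 1/(10*(x - 6)) - 1/(14*x)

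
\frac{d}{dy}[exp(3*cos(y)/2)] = -3*exp(3*cos(y)/2)*sin(y)/2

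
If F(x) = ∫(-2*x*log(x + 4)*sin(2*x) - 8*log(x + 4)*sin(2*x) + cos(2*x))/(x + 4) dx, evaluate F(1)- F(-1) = (-log(3) + log(5))*cos(2)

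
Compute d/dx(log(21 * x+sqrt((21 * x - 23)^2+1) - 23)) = (441*x + 21*sqrt(441*x^2 - 966*x + 530) - 483)/(441*x^2 + 21*x*sqrt(441*x^2 - 966*x + 530) - 966*x - 23*sqrt(441*x^2 - 966*x + 530) + 530)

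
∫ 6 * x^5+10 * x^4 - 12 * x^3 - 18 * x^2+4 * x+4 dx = x^6 + 2*x^5 - 3*x^4 - 6*x^3 + 2*x^2 + 4*x + C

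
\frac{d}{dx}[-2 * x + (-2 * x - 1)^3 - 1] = -24*x^2 - 24*x - 8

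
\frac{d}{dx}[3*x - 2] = 3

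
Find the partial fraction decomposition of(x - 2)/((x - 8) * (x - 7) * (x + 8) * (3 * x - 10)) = 9/(1309*(3*x - 10)) + 1/(816*(x + 8)) - 1/(33*(x - 7)) + 3/(112*(x - 8))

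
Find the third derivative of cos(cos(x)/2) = -(sin(x)^2*sin(cos(x)/2) + 4*sin(cos(x)/2) + 6*cos(x)*cos(cos(x)/2))*sin(x)/8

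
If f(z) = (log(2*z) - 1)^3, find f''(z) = (-3*log(z)^2 - 6*log(2)*log(z) + 12*log(z) - 9 - 3*log(2)^2 + 12*log(2))/z^2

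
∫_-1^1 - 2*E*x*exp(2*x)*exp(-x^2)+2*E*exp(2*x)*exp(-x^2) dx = -exp(-2) + exp(2)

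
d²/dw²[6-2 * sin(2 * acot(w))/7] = (-8*w*cos(2*acot(w)) + 8*sin(2*acot(w)))/(7*w^4 + 14*w^2 + 7)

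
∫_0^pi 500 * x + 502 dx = -250 + 2*pi + 10*(5 + 5*pi)^2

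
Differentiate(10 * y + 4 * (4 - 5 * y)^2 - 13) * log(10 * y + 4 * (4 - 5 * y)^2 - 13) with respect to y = 200*y*log(100*y^2 - 150*y + 51) + 200*y - 150*log(100*y^2 - 150*y + 51) - 150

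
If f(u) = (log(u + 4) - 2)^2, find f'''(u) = (4*log(u + 4) - 14)/(u^3 + 12*u^2 + 48*u + 64)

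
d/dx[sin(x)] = cos(x)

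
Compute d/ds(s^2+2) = 2*s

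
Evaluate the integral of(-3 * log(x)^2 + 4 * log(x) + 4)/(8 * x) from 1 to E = 5/8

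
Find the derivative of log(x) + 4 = 1/x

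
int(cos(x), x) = sin(x) + C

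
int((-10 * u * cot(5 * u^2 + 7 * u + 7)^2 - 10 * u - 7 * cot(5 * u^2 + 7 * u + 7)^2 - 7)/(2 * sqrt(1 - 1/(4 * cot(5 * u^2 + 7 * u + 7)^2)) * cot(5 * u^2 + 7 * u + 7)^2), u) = asec(2*cot(5*u^2 + 7*u + 7)) + C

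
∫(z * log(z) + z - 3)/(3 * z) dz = (z - 3)*log(z)/3 + C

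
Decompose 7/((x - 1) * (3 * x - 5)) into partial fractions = 21/(2*(3*x - 5)) - 7/(2*(x - 1))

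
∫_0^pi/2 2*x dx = pi^2/4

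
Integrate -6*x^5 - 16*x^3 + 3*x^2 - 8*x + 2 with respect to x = -x^6 - 4*x^4 + x^3 - 4*x^2 + 2*x + C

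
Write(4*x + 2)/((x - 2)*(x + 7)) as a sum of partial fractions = 26/(9*(x + 7)) + 10/(9*(x - 2))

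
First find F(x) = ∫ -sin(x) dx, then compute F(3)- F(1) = cos(3) - cos(1)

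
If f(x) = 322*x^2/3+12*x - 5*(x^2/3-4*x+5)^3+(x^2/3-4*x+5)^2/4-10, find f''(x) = -50*x^4/9 + 400*x^3/3 - 3179*x^2/3 + 3116*x - 7277/3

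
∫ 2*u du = u^2 + C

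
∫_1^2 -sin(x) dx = -cos(1) + cos(2)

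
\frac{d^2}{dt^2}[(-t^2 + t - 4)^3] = -30*t^4 + 60*t^3 - 180*t^2 + 150*t - 120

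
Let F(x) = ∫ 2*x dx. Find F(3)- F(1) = 8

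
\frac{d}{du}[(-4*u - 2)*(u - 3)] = 10 - 8*u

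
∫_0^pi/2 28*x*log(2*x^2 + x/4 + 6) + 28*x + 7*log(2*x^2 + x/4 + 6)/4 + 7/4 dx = -42*log(6) + 7*(pi/8 + pi^2/2 + 6)*log(pi/8 + pi^2/2 + 6)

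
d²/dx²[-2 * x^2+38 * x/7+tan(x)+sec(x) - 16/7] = 2*tan(x)^3 + 2*tan(x)^2*sec(x) + 2*tan(x) + sec(x) - 4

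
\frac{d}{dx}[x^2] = 2*x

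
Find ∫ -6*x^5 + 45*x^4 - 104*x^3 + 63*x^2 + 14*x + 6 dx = -x^6 + 9*x^5 - 26*x^4 + 21*x^3 + 7*x^2 + 6*x + C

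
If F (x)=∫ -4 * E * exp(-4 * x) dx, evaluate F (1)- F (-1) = -exp(5) + exp(-3)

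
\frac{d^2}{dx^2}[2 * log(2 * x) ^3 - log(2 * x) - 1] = (-6*log(x)^2 - 12*log(2)*log(x) + 12*log(x) - 6*log(2)^2 + 1 + 12*log(2))/x^2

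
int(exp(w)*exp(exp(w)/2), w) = 2*exp(exp(w)/2) + C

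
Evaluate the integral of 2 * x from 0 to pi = pi^2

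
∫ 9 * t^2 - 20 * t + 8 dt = 3*t^3 - 10*t^2 + 8*t + C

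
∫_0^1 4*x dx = 2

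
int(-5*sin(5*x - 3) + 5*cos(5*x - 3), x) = sqrt(2)*cos(-5*x + pi/4 + 3) + C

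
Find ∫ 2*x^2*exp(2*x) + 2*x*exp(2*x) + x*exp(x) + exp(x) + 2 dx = x*(x*exp(2*x) + exp(x) + 2) + C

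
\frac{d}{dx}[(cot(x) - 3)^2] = 2*(3 - cos(x)/sin(x))/sin(x)^2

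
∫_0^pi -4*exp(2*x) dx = 2 - 2*exp(2*pi)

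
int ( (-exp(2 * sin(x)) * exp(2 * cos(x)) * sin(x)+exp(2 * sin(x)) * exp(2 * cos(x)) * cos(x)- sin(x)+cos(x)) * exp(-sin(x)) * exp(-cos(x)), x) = 2*sinh(sqrt(2)*sin(x + pi/4)) + C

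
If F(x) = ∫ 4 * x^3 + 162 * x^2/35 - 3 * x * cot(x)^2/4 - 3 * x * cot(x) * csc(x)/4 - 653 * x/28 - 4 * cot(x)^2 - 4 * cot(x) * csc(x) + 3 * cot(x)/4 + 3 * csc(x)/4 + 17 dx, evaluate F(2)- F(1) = -19*csc(1)/4 - 19*cot(1)/4 + 11*cot(2)/2 + 11*csc(2)/2 + 453/35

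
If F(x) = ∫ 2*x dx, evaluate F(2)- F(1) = 3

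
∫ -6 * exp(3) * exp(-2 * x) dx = 3*exp(3 - 2*x) + C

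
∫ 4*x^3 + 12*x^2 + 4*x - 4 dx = x^4 + 4*x^3 + 2*x^2 - 4*x + C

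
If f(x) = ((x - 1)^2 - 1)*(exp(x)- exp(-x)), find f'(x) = (x^2*exp(2*x) + x^2 - 4*x - 2*exp(2*x) + 2)*exp(-x)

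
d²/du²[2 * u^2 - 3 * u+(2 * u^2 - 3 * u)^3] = 240*u^4 - 720*u^3 + 648*u^2 - 162*u + 4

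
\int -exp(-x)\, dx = exp(-x) + C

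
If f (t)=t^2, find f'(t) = 2*t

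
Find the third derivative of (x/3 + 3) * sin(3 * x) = -9*x*cos(3*x) - 9*sin(3*x) - 81*cos(3*x)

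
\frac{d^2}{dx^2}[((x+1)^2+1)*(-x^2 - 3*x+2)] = -12*x^2 - 30*x - 12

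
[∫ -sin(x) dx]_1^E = cos(E) - cos(1)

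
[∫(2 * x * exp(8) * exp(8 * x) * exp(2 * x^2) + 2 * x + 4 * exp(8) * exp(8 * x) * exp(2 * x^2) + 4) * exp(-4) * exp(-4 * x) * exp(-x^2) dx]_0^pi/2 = -exp(4) - exp(-(pi/2 + 2)^2) + exp(-4) + exp((pi/2 + 2)^2)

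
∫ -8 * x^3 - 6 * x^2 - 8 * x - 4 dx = -2*x^4 - 2*x^3 - 4*x^2 - 4*x + C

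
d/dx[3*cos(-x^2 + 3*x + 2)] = 3*(2*x - 3)*sin(-x^2 + 3*x + 2)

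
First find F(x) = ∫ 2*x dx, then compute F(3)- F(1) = 8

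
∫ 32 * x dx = 16*x^2 + C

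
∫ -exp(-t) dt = exp(-t) + C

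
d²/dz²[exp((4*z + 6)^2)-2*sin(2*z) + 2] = 1024*z^2*exp(16*z^2 + 48*z + 36) + 3072*z*exp(16*z^2 + 48*z + 36) + 2336*exp(16*z^2 + 48*z + 36) + 8*sin(2*z)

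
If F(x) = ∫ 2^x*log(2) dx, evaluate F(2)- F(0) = 3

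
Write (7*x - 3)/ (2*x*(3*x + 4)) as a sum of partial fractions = 37/(8*(3*x + 4)) - 3/(8*x)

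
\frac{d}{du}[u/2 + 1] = 1/2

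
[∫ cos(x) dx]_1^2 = -sin(1) + sin(2)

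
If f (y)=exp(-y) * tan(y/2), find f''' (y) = (3*tan(y/2)^4 - 6*tan(y/2)^3 + 10*tan(y/2)^2 - 10*tan(y/2) + 7)*exp(-y)/4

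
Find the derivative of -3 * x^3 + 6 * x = 6 - 9*x^2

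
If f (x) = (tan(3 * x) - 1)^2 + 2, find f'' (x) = 54*tan(3*x)^4 - 36*tan(3*x)^3 + 72*tan(3*x)^2 - 36*tan(3*x) + 18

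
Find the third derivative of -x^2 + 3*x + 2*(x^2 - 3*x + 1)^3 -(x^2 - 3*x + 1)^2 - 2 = 240*x^3 - 1080*x^2 + 1416*x - 504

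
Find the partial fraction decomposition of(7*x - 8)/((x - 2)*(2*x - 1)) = 3/(2*x - 1) + 2/(x - 2)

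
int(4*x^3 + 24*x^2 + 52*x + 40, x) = x^4 + 8*x^3 + 26*x^2 + 40*x + C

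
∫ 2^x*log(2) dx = 2^x + C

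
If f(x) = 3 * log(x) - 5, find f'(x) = 3/x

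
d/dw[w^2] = 2*w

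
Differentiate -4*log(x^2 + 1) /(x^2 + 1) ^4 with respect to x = (32*x*log(x^2 + 1) - 8*x)/(x^10 + 5*x^8 + 10*x^6 + 10*x^4 + 5*x^2 + 1)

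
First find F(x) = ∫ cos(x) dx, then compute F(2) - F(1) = -sin(1) + sin(2)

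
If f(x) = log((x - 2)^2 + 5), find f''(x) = (-2*x^2 + 8*x + 2)/(x^4 - 8*x^3 + 34*x^2 - 72*x + 81)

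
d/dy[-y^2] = -2*y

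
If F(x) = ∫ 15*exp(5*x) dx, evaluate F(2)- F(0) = -3 + 3*exp(10)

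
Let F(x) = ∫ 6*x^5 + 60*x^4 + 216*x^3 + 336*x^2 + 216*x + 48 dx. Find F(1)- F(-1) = 344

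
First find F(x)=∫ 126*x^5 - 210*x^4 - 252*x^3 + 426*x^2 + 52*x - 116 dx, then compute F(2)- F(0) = 0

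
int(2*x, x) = x^2 + C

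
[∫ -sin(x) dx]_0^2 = -1 + cos(2)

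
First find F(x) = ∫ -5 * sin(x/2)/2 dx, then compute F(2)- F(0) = -5 + 5*cos(1)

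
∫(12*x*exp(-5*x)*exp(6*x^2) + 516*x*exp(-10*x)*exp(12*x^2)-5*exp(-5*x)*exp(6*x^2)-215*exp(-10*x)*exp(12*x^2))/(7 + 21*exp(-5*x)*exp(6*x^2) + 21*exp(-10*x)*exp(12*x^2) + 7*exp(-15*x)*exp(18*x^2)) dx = (11*exp(x*(6*x - 5))/7 + 1/14)/(cosh(x*(6*x - 5)) + 1) + C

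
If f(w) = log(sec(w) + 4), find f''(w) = 2*(5*cos(w) - cos(3*w) + 1)/((4*cos(w) + 1)^2*(cos(2*w) + 1))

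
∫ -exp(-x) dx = exp(-x) + C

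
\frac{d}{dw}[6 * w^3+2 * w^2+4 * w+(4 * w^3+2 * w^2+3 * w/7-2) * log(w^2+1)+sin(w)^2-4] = (84*w^4*log(w^2 + 1) + 182*w^4 + 28*w^3*log(w^2 + 1) + 56*w^3 + 87*w^2*log(w^2 + 1) + 7*w^2*sin(2*w) + 160*w^2 + 28*w*log(w^2 + 1) + 3*log(w^2 + 1) + 7*sin(2*w) + 28)/(7*w^2 + 7)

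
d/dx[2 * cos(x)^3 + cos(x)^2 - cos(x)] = (6*sin(x)^2 - 2*cos(x) - 5)*sin(x)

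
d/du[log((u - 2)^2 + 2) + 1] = (2*u - 4)/(u^2 - 4*u + 6)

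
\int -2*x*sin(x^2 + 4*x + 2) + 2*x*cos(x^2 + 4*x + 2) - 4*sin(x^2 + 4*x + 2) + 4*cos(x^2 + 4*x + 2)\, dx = sin((x + 2)^2 - 2) + cos((x + 2)^2 - 2) + C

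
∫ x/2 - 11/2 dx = x^2/4 - 11*x/2 + C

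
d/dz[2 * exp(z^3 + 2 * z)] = 6*z^2*exp(z^3 + 2*z) + 4*exp(z^3 + 2*z)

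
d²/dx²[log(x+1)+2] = -1/(x^2 + 2*x + 1)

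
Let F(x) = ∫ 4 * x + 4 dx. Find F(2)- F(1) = 10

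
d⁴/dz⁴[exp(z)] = exp(z)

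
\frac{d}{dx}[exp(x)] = exp(x)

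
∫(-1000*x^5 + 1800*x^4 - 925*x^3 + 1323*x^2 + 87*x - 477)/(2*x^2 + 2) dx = -125*x^4 + 300*x^3 + 75*x^2/4 - 477*x/2 + 3*log(x^2 + 1) + C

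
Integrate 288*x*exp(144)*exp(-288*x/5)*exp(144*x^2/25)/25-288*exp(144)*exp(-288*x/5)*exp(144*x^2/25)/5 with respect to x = exp(144*(x - 5)^2/25) + C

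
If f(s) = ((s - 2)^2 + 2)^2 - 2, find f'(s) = 4*s^3 - 24*s^2 + 56*s - 48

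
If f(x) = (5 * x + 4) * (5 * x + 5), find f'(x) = 50*x + 45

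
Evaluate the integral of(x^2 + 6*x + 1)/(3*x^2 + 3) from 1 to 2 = -log(2) + 1/3 + log(5)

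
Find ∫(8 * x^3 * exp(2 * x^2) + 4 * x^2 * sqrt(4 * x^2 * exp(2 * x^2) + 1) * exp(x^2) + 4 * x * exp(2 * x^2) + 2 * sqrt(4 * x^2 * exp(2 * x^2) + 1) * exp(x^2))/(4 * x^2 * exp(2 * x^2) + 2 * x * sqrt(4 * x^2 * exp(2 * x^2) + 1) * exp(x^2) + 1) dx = log(2*x*exp(x^2) + sqrt(4*x^2*exp(2*x^2) + 1)) + C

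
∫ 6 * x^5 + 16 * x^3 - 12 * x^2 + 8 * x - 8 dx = x^6 + 4*x^4 - 4*x^3 + 4*x^2 - 8*x + C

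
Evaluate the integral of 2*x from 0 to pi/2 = pi^2/4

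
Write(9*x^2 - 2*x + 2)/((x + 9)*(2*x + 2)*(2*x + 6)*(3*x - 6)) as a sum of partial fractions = -749/(6336*(x + 9)) + 89/(720*(x + 3)) - 13/(576*(x + 1)) + 17/(990*(x - 2))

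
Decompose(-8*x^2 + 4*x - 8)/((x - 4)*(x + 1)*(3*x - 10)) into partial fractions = 376/(13*(3*x - 10)) - 4/(13*(x + 1)) - 12/(x - 4)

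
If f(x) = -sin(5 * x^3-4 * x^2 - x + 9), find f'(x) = (-15*x^2 + 8*x + 1)*cos(5*x^3 - 4*x^2 - x + 9)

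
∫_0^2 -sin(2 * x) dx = -1/2 + cos(4)/2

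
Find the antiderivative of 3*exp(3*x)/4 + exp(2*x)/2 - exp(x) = (exp(2*x) + exp(x) - 4)*exp(x)/4 + C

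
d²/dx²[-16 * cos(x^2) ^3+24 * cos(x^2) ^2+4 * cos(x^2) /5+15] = 224*x^2*cos(x^2)/5 - 192*x^2*cos(2*x^2) + 144*x^2*cos(3*x^2) + 112*sin(x^2)/5 - 48*sin(2*x^2) + 24*sin(3*x^2)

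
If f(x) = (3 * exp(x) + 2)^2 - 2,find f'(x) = 18*exp(2*x) + 12*exp(x)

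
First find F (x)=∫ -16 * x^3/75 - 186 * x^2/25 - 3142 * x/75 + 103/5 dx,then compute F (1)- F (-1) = 906/25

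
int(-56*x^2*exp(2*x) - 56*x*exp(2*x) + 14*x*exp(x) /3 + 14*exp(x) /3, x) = 14*x*(-6*x*exp(x) + 1)*exp(x)/3 + C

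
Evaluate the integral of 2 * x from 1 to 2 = 3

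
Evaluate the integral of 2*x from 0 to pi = pi^2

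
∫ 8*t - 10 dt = 4*t^2 - 10*t + C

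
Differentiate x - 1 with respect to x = 1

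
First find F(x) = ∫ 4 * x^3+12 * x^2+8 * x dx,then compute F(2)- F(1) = 55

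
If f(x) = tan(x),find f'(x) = cos(x)^(-2)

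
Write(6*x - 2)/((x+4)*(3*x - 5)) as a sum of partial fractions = 24/(17*(3*x - 5)) + 26/(17*(x + 4))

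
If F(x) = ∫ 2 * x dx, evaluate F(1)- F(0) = 1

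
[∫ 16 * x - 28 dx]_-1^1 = -56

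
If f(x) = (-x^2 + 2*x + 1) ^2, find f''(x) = 12*x^2 - 24*x + 4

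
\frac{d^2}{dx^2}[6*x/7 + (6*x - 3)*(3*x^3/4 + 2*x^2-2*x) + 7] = 54*x^2 + 117*x/2 - 36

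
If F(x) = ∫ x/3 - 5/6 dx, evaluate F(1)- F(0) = -2/3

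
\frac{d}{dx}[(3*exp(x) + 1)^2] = 18*exp(2*x) + 6*exp(x)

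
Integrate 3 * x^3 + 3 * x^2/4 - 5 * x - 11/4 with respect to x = 3*x^4/4 + x^3/4 - 5*x^2/2 - 11*x/4 + C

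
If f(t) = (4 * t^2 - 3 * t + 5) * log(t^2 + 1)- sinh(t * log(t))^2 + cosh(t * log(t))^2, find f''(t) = (8*t^4*log(t^2 + 1) + 24*t^4 - 6*t^3 + 16*t^2*log(t^2 + 1) + 30*t^2 - 18*t + 8*log(t^2 + 1) + 10)/(t^4 + 2*t^2 + 1)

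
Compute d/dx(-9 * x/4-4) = -9/4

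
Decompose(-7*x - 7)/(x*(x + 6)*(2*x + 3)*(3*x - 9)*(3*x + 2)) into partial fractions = -63/(1760*(3*x + 2)) - 56/(3645*(2*x + 3)) + 35/(23328*(x + 6)) - 28/(8019*(x - 3)) + 7/(324*x)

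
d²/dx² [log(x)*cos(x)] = -(x^2*log(x)*cos(x) + 2*x*sin(x) + cos(x))/x^2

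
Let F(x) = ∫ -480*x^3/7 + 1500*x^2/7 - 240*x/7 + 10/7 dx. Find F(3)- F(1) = 2460/7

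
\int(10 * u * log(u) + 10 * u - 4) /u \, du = 2*(5*u - 2)*log(u) + C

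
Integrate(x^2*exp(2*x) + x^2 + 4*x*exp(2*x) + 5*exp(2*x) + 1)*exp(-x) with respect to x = 2*((x + 1)^2 + 2)*sinh(x) + C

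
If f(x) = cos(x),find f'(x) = -sin(x)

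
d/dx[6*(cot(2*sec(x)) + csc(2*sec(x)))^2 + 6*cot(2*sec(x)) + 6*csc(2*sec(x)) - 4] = -3*(2/(cos(1/cos(x))*tan(2/cos(x))) + 4/(sin(1/cos(x))*tan(2/cos(x))) + 1/(sin(1/cos(x))*cos(1/cos(x))^2) + 2/(sin(1/cos(x))^2*cos(1/cos(x))))*sin(x)/(sin(1/cos(x))*cos(x)^2)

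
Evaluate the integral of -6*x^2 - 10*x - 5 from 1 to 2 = -34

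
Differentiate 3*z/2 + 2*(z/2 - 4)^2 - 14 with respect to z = z - 13/2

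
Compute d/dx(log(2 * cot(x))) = -2/sin(2*x)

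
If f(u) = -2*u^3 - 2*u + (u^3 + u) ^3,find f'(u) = 9*u^8 + 21*u^6 + 15*u^4 - 3*u^2 - 2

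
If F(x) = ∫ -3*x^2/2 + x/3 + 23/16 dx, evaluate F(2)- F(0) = -11/24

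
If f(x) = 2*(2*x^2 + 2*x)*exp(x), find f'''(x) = 4*x^2*exp(x) + 28*x*exp(x) + 36*exp(x)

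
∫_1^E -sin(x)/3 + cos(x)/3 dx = cos(E)/3 - sin(1)/3 - cos(1)/3 + sin(E)/3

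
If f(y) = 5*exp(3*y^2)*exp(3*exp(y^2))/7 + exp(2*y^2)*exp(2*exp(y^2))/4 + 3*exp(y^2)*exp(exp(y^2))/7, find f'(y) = 6*y*exp(y^2 + exp(y^2))/7 + 6*y*exp(2*y^2 + exp(y^2))/7 + y*exp(2*y^2 + 2*exp(y^2)) + y*exp(3*y^2 + 2*exp(y^2)) + 30*y*exp(3*y^2 + 3*exp(y^2))/7 + 30*y*exp(4*y^2 + 3*exp(y^2))/7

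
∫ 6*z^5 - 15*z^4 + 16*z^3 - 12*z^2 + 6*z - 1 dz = z^6 - 3*z^5 + 4*z^4 - 4*z^3 + 3*z^2 - z + C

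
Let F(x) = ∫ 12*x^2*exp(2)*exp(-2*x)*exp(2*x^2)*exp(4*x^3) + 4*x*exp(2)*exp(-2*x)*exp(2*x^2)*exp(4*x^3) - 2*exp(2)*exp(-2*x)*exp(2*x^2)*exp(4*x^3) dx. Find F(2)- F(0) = -exp(2) + exp(38)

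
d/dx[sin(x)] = cos(x)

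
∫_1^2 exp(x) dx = -E + exp(2)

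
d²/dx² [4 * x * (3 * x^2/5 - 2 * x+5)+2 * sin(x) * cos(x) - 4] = 72*x/5 - 4*sin(2*x) - 16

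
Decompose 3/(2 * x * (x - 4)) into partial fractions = 3/(8*(x - 4)) - 3/(8*x)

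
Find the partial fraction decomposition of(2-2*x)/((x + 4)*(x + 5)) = -12/(x + 5) + 10/(x + 4)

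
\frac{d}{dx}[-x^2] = -2*x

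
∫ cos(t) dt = sin(t) + C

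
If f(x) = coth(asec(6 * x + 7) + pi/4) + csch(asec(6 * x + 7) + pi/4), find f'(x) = -2*sqrt(3)*(cosh(asec(6*x + 7) + pi/4) + 1)/(sqrt((3*x^2 + 7*x + 4)/(36*x^2 + 84*x + 49))*(6*x + 7)^2*(cosh(2*asec(6*x + 7) + pi/2) - 1))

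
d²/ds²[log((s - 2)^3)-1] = -3/(s^2 - 4*s + 4)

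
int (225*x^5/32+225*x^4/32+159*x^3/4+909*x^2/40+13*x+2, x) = 75*x^6/64 + 45*x^5/32 + 159*x^4/16 + 303*x^3/40 + 13*x^2/2 + 2*x + C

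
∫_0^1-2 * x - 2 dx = -3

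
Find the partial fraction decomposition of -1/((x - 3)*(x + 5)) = 1/(8*(x + 5)) - 1/(8*(x - 3))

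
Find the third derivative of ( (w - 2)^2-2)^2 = 24*w - 48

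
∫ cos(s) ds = sin(s) + C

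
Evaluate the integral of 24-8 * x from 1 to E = 16 - 4*(-3 + E)^2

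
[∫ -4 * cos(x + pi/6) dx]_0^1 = 2 - 4*sin(pi/6 + 1)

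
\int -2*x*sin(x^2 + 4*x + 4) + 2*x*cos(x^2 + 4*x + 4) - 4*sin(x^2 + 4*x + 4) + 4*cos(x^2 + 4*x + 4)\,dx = sin((x + 2)^2) + cos((x + 2)^2) + C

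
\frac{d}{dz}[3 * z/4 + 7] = 3/4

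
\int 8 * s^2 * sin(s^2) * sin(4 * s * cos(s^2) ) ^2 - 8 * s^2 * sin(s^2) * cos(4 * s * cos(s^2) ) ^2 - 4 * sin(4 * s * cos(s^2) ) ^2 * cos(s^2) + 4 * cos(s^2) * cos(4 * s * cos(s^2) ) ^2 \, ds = sin(4*s*cos(s^2))*cos(4*s*cos(s^2)) + C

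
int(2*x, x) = x^2 + C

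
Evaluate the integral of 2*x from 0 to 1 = 1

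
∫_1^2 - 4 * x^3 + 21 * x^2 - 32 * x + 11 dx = -3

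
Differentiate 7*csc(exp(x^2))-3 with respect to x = -14*x*exp(x^2)*cot(exp(x^2))*csc(exp(x^2))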